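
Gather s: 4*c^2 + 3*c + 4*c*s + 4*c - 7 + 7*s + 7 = 4*c^2 + 7*c + s*(4*c + 7)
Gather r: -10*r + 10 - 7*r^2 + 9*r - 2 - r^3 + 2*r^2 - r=-r^3 - 5*r^2 - 2*r + 8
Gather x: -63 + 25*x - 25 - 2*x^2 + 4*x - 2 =-2*x^2 + 29*x - 90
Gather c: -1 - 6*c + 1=-6*c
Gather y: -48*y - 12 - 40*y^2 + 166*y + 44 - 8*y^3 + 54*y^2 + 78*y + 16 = -8*y^3 + 14*y^2 + 196*y + 48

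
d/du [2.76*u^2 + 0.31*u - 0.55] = 5.52*u + 0.31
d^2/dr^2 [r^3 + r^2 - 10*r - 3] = 6*r + 2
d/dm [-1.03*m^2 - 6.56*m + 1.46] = -2.06*m - 6.56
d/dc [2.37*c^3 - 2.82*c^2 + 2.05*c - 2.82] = 7.11*c^2 - 5.64*c + 2.05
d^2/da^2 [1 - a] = 0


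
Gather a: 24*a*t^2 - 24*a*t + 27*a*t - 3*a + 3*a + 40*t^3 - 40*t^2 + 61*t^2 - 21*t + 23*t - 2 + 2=a*(24*t^2 + 3*t) + 40*t^3 + 21*t^2 + 2*t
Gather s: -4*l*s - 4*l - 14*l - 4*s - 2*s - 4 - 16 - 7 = -18*l + s*(-4*l - 6) - 27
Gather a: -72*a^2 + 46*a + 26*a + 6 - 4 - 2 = -72*a^2 + 72*a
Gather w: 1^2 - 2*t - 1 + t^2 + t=t^2 - t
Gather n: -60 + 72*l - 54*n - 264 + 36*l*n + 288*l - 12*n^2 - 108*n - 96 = 360*l - 12*n^2 + n*(36*l - 162) - 420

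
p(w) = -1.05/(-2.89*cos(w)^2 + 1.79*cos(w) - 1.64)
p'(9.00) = -0.09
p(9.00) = 0.19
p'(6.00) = -0.16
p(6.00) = 0.41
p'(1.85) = -0.62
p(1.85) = 0.45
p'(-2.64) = 0.12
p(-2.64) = 0.19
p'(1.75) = -0.69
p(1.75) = 0.51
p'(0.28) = 0.16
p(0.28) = 0.41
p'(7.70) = -0.46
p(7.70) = 0.73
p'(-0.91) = -0.55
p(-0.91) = 0.64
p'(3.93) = 0.23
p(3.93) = 0.24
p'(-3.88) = -0.21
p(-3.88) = 0.23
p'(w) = -1.05*(-5.78*sin(w)*cos(w) + 1.79*sin(w))/(-2.89*cos(w)^2 + 1.79*cos(w) - 1.64)^2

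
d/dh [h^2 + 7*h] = 2*h + 7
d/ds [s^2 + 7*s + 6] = 2*s + 7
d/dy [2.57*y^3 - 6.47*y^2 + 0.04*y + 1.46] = 7.71*y^2 - 12.94*y + 0.04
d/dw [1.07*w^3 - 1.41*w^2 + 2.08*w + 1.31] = 3.21*w^2 - 2.82*w + 2.08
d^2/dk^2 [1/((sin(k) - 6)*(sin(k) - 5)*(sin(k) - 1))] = (-9*sin(k)^5 + 123*sin(k)^4 - 523*sin(k)^3 + 491*sin(k)^2 + 1360*sin(k) - 2642)/((sin(k) - 6)^3*(sin(k) - 5)^3*(sin(k) - 1)^2)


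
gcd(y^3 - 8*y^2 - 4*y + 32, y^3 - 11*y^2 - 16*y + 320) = y - 8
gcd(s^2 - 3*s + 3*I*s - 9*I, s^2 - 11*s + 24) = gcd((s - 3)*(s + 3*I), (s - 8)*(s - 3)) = s - 3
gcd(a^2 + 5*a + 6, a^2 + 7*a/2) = 1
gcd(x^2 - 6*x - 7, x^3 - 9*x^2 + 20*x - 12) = 1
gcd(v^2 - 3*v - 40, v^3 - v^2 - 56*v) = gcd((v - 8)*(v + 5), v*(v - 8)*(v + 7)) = v - 8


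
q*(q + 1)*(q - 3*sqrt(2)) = q^3 - 3*sqrt(2)*q^2 + q^2 - 3*sqrt(2)*q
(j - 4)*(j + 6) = j^2 + 2*j - 24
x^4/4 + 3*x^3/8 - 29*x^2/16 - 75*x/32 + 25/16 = (x/4 + 1/2)*(x - 5/2)*(x - 1/2)*(x + 5/2)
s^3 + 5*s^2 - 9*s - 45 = (s - 3)*(s + 3)*(s + 5)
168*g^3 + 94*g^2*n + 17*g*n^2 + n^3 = (4*g + n)*(6*g + n)*(7*g + n)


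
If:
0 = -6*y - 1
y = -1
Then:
No Solution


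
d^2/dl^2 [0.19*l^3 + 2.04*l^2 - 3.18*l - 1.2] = 1.14*l + 4.08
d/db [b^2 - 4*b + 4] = 2*b - 4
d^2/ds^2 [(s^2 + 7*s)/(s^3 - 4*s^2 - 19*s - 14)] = 2*(s^6 + 21*s^5 - 27*s^4 + 267*s^3 + 420*s^2 - 1176*s - 1666)/(s^9 - 12*s^8 - 9*s^7 + 350*s^6 + 507*s^5 - 3408*s^4 - 12655*s^3 - 17514*s^2 - 11172*s - 2744)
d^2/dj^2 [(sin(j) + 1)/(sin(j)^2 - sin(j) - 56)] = (-9*sin(j)^5 - 5*sin(j)^4 - 163*sin(j)^2 - 11973*sin(j)/4 + 321*sin(3*j)/4 + sin(5*j)/2 + 2)/((sin(j) - 8)^3*(sin(j) + 7)^3)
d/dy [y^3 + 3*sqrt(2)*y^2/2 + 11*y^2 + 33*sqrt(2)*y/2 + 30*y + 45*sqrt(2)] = 3*y^2 + 3*sqrt(2)*y + 22*y + 33*sqrt(2)/2 + 30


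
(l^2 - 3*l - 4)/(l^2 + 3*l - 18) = (l^2 - 3*l - 4)/(l^2 + 3*l - 18)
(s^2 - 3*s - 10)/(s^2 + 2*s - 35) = (s + 2)/(s + 7)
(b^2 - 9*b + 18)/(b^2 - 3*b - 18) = (b - 3)/(b + 3)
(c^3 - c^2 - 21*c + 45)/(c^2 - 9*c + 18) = (c^2 + 2*c - 15)/(c - 6)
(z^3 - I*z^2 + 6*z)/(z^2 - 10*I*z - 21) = z*(z + 2*I)/(z - 7*I)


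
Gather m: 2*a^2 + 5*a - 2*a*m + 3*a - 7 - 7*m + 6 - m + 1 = 2*a^2 + 8*a + m*(-2*a - 8)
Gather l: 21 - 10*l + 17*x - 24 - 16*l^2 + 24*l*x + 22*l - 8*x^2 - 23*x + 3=-16*l^2 + l*(24*x + 12) - 8*x^2 - 6*x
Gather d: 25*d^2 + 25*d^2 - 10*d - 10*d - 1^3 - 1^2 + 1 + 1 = 50*d^2 - 20*d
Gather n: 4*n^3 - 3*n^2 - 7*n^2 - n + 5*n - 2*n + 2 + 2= 4*n^3 - 10*n^2 + 2*n + 4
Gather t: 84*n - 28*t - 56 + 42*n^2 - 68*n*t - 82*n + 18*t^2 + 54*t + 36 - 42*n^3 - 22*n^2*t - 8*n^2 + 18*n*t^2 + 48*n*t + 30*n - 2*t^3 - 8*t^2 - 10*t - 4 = -42*n^3 + 34*n^2 + 32*n - 2*t^3 + t^2*(18*n + 10) + t*(-22*n^2 - 20*n + 16) - 24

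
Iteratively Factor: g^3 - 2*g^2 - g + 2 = (g - 2)*(g^2 - 1) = (g - 2)*(g + 1)*(g - 1)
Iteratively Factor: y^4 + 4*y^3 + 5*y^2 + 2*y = (y)*(y^3 + 4*y^2 + 5*y + 2) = y*(y + 1)*(y^2 + 3*y + 2) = y*(y + 1)^2*(y + 2)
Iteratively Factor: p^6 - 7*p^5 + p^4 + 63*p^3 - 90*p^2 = (p + 3)*(p^5 - 10*p^4 + 31*p^3 - 30*p^2) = p*(p + 3)*(p^4 - 10*p^3 + 31*p^2 - 30*p) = p^2*(p + 3)*(p^3 - 10*p^2 + 31*p - 30) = p^2*(p - 3)*(p + 3)*(p^2 - 7*p + 10) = p^2*(p - 5)*(p - 3)*(p + 3)*(p - 2)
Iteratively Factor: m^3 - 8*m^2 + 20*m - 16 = (m - 2)*(m^2 - 6*m + 8) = (m - 4)*(m - 2)*(m - 2)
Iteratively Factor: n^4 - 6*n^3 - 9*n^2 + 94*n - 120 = (n - 2)*(n^3 - 4*n^2 - 17*n + 60) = (n - 2)*(n + 4)*(n^2 - 8*n + 15) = (n - 5)*(n - 2)*(n + 4)*(n - 3)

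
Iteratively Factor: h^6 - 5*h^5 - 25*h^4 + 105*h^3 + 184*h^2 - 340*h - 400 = (h - 2)*(h^5 - 3*h^4 - 31*h^3 + 43*h^2 + 270*h + 200) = (h - 2)*(h + 4)*(h^4 - 7*h^3 - 3*h^2 + 55*h + 50) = (h - 2)*(h + 1)*(h + 4)*(h^3 - 8*h^2 + 5*h + 50) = (h - 5)*(h - 2)*(h + 1)*(h + 4)*(h^2 - 3*h - 10) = (h - 5)^2*(h - 2)*(h + 1)*(h + 4)*(h + 2)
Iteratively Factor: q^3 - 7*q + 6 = (q + 3)*(q^2 - 3*q + 2) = (q - 2)*(q + 3)*(q - 1)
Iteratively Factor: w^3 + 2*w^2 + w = (w + 1)*(w^2 + w) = (w + 1)^2*(w)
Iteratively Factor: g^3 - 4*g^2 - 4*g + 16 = (g - 4)*(g^2 - 4) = (g - 4)*(g + 2)*(g - 2)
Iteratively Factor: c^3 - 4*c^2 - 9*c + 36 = (c - 4)*(c^2 - 9) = (c - 4)*(c + 3)*(c - 3)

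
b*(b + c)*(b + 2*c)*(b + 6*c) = b^4 + 9*b^3*c + 20*b^2*c^2 + 12*b*c^3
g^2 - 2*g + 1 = (g - 1)^2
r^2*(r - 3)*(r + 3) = r^4 - 9*r^2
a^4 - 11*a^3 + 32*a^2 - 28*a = a*(a - 7)*(a - 2)^2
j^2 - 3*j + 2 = (j - 2)*(j - 1)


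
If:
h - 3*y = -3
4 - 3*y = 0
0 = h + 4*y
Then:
No Solution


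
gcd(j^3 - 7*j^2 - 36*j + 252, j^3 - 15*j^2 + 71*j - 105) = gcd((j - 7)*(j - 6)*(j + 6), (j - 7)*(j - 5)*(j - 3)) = j - 7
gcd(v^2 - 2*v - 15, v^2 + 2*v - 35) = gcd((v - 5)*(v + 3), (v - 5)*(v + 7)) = v - 5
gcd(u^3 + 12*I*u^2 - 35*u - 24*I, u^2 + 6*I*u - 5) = u + I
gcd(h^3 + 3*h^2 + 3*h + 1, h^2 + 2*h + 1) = h^2 + 2*h + 1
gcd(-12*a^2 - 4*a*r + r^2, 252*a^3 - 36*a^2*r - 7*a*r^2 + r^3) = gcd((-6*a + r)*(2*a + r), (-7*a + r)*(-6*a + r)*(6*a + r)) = -6*a + r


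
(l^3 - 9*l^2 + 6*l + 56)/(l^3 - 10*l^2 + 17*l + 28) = (l + 2)/(l + 1)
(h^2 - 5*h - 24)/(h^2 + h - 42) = (h^2 - 5*h - 24)/(h^2 + h - 42)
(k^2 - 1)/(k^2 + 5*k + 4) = (k - 1)/(k + 4)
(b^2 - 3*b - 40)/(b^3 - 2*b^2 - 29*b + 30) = (b - 8)/(b^2 - 7*b + 6)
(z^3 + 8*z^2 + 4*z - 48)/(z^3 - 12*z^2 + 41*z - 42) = (z^2 + 10*z + 24)/(z^2 - 10*z + 21)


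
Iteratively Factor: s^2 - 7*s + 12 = (s - 4)*(s - 3)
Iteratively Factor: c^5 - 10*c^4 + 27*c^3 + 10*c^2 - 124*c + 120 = (c - 2)*(c^4 - 8*c^3 + 11*c^2 + 32*c - 60) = (c - 2)*(c + 2)*(c^3 - 10*c^2 + 31*c - 30) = (c - 5)*(c - 2)*(c + 2)*(c^2 - 5*c + 6) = (c - 5)*(c - 2)^2*(c + 2)*(c - 3)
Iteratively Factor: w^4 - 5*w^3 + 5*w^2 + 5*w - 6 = (w - 3)*(w^3 - 2*w^2 - w + 2) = (w - 3)*(w - 2)*(w^2 - 1) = (w - 3)*(w - 2)*(w - 1)*(w + 1)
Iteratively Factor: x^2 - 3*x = (x)*(x - 3)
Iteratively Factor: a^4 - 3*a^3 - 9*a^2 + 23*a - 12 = (a - 1)*(a^3 - 2*a^2 - 11*a + 12) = (a - 1)^2*(a^2 - a - 12) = (a - 1)^2*(a + 3)*(a - 4)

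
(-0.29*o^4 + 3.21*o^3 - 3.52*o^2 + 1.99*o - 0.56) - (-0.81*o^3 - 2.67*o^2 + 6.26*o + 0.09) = -0.29*o^4 + 4.02*o^3 - 0.85*o^2 - 4.27*o - 0.65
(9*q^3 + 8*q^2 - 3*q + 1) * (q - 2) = 9*q^4 - 10*q^3 - 19*q^2 + 7*q - 2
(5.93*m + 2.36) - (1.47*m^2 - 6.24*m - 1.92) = -1.47*m^2 + 12.17*m + 4.28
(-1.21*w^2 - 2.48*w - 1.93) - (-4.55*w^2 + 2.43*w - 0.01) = 3.34*w^2 - 4.91*w - 1.92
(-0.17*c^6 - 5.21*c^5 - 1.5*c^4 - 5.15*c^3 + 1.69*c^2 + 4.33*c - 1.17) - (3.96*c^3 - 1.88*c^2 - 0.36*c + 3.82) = -0.17*c^6 - 5.21*c^5 - 1.5*c^4 - 9.11*c^3 + 3.57*c^2 + 4.69*c - 4.99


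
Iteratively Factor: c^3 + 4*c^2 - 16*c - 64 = (c - 4)*(c^2 + 8*c + 16) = (c - 4)*(c + 4)*(c + 4)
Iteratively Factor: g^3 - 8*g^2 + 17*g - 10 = (g - 5)*(g^2 - 3*g + 2) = (g - 5)*(g - 1)*(g - 2)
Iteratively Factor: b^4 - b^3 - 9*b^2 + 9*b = (b + 3)*(b^3 - 4*b^2 + 3*b) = b*(b + 3)*(b^2 - 4*b + 3) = b*(b - 3)*(b + 3)*(b - 1)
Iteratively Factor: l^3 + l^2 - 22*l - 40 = (l + 4)*(l^2 - 3*l - 10) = (l + 2)*(l + 4)*(l - 5)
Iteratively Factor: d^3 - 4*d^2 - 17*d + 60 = (d - 3)*(d^2 - d - 20) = (d - 3)*(d + 4)*(d - 5)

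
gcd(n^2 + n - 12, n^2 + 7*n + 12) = n + 4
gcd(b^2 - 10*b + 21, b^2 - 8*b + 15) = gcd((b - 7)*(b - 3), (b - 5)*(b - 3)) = b - 3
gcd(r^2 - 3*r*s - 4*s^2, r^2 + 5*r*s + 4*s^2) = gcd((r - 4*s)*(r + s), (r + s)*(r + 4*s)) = r + s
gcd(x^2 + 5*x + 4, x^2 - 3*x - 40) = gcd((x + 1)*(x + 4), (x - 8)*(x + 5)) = 1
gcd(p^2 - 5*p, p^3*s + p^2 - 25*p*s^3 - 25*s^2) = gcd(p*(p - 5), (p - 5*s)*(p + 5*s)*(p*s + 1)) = 1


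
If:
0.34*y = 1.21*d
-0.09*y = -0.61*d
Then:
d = 0.00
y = 0.00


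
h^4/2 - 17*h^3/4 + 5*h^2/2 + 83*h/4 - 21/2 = (h/2 + 1)*(h - 7)*(h - 3)*(h - 1/2)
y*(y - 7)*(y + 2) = y^3 - 5*y^2 - 14*y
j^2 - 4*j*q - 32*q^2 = (j - 8*q)*(j + 4*q)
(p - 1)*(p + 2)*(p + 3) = p^3 + 4*p^2 + p - 6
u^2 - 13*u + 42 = (u - 7)*(u - 6)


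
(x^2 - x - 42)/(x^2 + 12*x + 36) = (x - 7)/(x + 6)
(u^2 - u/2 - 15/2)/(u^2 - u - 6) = (u + 5/2)/(u + 2)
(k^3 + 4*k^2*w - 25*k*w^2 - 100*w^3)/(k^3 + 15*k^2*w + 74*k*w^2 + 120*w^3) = (k - 5*w)/(k + 6*w)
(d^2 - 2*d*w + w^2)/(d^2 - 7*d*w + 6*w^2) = (-d + w)/(-d + 6*w)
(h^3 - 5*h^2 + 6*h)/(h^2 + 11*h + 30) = h*(h^2 - 5*h + 6)/(h^2 + 11*h + 30)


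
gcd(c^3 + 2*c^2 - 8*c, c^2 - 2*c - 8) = 1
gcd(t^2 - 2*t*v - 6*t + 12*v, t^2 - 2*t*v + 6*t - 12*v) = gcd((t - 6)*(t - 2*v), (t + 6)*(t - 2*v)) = t - 2*v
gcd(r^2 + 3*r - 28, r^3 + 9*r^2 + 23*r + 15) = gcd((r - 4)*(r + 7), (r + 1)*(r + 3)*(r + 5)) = 1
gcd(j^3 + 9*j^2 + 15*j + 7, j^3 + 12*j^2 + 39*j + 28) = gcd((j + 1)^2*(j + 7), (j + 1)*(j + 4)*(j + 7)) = j^2 + 8*j + 7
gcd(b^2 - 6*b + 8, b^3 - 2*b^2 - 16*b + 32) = b^2 - 6*b + 8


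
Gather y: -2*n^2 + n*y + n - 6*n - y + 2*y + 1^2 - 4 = -2*n^2 - 5*n + y*(n + 1) - 3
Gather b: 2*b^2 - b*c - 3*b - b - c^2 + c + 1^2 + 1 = 2*b^2 + b*(-c - 4) - c^2 + c + 2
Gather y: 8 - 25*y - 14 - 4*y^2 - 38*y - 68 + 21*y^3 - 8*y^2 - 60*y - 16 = 21*y^3 - 12*y^2 - 123*y - 90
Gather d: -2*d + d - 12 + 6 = -d - 6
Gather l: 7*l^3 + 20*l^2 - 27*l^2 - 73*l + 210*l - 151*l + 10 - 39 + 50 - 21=7*l^3 - 7*l^2 - 14*l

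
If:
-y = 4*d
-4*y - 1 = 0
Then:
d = 1/16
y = -1/4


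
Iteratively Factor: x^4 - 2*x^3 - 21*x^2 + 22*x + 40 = (x + 4)*(x^3 - 6*x^2 + 3*x + 10) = (x + 1)*(x + 4)*(x^2 - 7*x + 10) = (x - 5)*(x + 1)*(x + 4)*(x - 2)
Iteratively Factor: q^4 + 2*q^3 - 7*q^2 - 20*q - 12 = (q + 2)*(q^3 - 7*q - 6) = (q + 1)*(q + 2)*(q^2 - q - 6) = (q + 1)*(q + 2)^2*(q - 3)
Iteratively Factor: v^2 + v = (v)*(v + 1)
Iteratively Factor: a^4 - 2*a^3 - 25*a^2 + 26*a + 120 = (a + 4)*(a^3 - 6*a^2 - a + 30) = (a - 3)*(a + 4)*(a^2 - 3*a - 10) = (a - 3)*(a + 2)*(a + 4)*(a - 5)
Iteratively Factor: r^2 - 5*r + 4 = (r - 1)*(r - 4)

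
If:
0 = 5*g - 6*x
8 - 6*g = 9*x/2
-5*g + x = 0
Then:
No Solution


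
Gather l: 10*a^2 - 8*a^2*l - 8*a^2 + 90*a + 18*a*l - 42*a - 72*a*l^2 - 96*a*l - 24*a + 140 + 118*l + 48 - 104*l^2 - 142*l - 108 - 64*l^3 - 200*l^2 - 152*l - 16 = 2*a^2 + 24*a - 64*l^3 + l^2*(-72*a - 304) + l*(-8*a^2 - 78*a - 176) + 64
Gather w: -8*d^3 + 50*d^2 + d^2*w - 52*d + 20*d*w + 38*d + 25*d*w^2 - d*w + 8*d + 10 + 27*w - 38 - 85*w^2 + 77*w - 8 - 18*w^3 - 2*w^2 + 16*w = -8*d^3 + 50*d^2 - 6*d - 18*w^3 + w^2*(25*d - 87) + w*(d^2 + 19*d + 120) - 36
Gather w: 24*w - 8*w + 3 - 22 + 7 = 16*w - 12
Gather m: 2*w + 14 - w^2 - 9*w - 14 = -w^2 - 7*w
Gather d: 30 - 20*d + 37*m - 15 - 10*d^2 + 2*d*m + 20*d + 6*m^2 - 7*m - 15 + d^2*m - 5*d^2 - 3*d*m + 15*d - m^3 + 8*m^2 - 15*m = d^2*(m - 15) + d*(15 - m) - m^3 + 14*m^2 + 15*m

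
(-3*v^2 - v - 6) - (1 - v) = -3*v^2 - 7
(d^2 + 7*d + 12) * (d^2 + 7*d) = d^4 + 14*d^3 + 61*d^2 + 84*d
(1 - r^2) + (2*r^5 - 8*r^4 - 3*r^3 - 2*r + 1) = 2*r^5 - 8*r^4 - 3*r^3 - r^2 - 2*r + 2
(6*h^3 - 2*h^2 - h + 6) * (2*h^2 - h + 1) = 12*h^5 - 10*h^4 + 6*h^3 + 11*h^2 - 7*h + 6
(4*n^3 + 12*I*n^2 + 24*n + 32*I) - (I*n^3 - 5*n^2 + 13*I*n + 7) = 4*n^3 - I*n^3 + 5*n^2 + 12*I*n^2 + 24*n - 13*I*n - 7 + 32*I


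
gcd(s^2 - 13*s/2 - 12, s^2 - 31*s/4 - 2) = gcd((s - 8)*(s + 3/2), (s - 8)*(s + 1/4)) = s - 8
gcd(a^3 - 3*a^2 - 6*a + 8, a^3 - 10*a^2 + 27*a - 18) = a - 1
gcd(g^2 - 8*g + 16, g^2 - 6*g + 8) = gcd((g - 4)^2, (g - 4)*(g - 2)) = g - 4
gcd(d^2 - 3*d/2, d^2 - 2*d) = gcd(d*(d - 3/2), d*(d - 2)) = d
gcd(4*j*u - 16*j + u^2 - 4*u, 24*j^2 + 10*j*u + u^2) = 4*j + u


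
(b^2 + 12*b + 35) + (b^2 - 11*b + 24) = 2*b^2 + b + 59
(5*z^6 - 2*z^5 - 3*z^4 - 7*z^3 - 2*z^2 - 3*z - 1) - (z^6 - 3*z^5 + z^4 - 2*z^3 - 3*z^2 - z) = 4*z^6 + z^5 - 4*z^4 - 5*z^3 + z^2 - 2*z - 1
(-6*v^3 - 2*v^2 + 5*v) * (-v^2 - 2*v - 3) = 6*v^5 + 14*v^4 + 17*v^3 - 4*v^2 - 15*v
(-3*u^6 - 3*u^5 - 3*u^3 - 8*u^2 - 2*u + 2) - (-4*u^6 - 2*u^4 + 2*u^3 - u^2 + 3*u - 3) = u^6 - 3*u^5 + 2*u^4 - 5*u^3 - 7*u^2 - 5*u + 5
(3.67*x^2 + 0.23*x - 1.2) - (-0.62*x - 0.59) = 3.67*x^2 + 0.85*x - 0.61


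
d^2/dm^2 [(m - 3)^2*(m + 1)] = 6*m - 10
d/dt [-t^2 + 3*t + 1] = 3 - 2*t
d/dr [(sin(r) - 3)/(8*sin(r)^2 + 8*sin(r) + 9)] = (-8*sin(r)^2 + 48*sin(r) + 33)*cos(r)/(8*sin(r)^2 + 8*sin(r) + 9)^2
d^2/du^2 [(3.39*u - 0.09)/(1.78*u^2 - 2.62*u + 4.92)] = ((18.084 - 36.2052*u)*(1.78*u^2 - 2.62*u + 4.92) + (3.39*u - 0.09)*(3.56*u - 2.62)*(7.12*u - 5.24))/(1.78*u^2 - 2.62*u + 4.92)^3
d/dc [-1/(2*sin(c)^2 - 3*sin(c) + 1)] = (4*sin(c) - 3)*cos(c)/(2*sin(c)^2 - 3*sin(c) + 1)^2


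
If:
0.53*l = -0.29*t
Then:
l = -0.547169811320755*t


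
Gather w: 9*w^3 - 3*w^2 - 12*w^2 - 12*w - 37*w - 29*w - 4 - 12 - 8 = 9*w^3 - 15*w^2 - 78*w - 24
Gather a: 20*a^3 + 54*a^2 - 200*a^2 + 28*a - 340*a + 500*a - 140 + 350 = 20*a^3 - 146*a^2 + 188*a + 210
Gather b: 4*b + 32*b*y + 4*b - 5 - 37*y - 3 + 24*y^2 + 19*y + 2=b*(32*y + 8) + 24*y^2 - 18*y - 6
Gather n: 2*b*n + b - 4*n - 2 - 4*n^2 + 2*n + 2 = b - 4*n^2 + n*(2*b - 2)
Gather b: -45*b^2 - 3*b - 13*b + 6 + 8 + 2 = -45*b^2 - 16*b + 16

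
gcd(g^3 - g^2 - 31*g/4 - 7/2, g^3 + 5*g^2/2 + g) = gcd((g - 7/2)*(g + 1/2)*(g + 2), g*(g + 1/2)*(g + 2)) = g^2 + 5*g/2 + 1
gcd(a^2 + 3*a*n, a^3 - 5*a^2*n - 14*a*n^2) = a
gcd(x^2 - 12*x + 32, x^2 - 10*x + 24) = x - 4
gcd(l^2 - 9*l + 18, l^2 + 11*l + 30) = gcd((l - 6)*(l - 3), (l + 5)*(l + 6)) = 1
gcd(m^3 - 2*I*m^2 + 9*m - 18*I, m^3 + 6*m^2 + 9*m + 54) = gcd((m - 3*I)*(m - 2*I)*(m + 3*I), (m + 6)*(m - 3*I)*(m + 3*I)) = m^2 + 9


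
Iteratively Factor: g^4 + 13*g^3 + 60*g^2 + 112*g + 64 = (g + 1)*(g^3 + 12*g^2 + 48*g + 64) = (g + 1)*(g + 4)*(g^2 + 8*g + 16) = (g + 1)*(g + 4)^2*(g + 4)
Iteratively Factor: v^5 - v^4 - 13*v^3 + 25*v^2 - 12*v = (v - 3)*(v^4 + 2*v^3 - 7*v^2 + 4*v) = v*(v - 3)*(v^3 + 2*v^2 - 7*v + 4) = v*(v - 3)*(v - 1)*(v^2 + 3*v - 4) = v*(v - 3)*(v - 1)*(v + 4)*(v - 1)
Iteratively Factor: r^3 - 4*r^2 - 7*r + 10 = (r + 2)*(r^2 - 6*r + 5) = (r - 1)*(r + 2)*(r - 5)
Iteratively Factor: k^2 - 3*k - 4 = (k - 4)*(k + 1)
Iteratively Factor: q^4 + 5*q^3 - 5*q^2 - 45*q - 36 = (q + 3)*(q^3 + 2*q^2 - 11*q - 12) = (q + 3)*(q + 4)*(q^2 - 2*q - 3) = (q - 3)*(q + 3)*(q + 4)*(q + 1)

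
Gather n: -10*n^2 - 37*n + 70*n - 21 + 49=-10*n^2 + 33*n + 28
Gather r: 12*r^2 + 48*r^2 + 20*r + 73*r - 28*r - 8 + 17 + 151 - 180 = 60*r^2 + 65*r - 20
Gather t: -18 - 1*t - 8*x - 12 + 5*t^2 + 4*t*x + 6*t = 5*t^2 + t*(4*x + 5) - 8*x - 30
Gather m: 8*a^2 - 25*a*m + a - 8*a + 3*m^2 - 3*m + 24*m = 8*a^2 - 7*a + 3*m^2 + m*(21 - 25*a)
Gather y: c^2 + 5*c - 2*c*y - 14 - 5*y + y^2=c^2 + 5*c + y^2 + y*(-2*c - 5) - 14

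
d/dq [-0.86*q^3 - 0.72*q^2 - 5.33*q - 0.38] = -2.58*q^2 - 1.44*q - 5.33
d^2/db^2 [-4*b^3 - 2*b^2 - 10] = -24*b - 4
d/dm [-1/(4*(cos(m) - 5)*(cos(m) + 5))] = -sin(2*m)/(4*(cos(m) - 5)^2*(cos(m) + 5)^2)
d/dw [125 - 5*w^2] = -10*w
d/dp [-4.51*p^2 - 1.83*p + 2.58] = -9.02*p - 1.83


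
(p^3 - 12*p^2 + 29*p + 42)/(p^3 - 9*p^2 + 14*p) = (p^2 - 5*p - 6)/(p*(p - 2))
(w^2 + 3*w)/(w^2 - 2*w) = (w + 3)/(w - 2)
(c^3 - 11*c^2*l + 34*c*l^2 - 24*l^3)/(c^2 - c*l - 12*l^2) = (c^2 - 7*c*l + 6*l^2)/(c + 3*l)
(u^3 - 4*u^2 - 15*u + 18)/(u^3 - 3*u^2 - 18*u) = (u - 1)/u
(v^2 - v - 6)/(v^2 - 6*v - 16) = (v - 3)/(v - 8)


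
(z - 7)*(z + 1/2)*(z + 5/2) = z^3 - 4*z^2 - 79*z/4 - 35/4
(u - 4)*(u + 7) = u^2 + 3*u - 28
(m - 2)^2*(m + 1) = m^3 - 3*m^2 + 4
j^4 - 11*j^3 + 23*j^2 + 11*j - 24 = (j - 8)*(j - 3)*(j - 1)*(j + 1)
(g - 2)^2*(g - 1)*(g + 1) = g^4 - 4*g^3 + 3*g^2 + 4*g - 4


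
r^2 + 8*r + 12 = (r + 2)*(r + 6)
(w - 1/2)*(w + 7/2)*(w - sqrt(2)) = w^3 - sqrt(2)*w^2 + 3*w^2 - 3*sqrt(2)*w - 7*w/4 + 7*sqrt(2)/4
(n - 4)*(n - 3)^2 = n^3 - 10*n^2 + 33*n - 36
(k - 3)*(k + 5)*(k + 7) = k^3 + 9*k^2 - k - 105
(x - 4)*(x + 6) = x^2 + 2*x - 24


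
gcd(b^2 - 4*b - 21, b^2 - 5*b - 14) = b - 7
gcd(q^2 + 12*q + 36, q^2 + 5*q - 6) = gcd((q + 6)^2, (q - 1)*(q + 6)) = q + 6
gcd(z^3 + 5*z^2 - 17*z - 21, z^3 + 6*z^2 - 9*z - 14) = z^2 + 8*z + 7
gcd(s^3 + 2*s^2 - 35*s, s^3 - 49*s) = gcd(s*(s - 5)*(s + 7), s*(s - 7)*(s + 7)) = s^2 + 7*s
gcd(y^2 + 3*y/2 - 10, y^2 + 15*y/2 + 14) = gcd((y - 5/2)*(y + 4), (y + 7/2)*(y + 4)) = y + 4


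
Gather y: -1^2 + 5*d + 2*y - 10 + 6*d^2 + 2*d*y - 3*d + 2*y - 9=6*d^2 + 2*d + y*(2*d + 4) - 20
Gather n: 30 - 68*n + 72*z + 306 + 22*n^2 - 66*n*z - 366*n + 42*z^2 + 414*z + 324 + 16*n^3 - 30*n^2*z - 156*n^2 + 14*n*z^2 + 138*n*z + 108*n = 16*n^3 + n^2*(-30*z - 134) + n*(14*z^2 + 72*z - 326) + 42*z^2 + 486*z + 660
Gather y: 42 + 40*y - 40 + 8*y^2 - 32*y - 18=8*y^2 + 8*y - 16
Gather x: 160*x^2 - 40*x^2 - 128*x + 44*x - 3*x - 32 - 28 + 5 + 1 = 120*x^2 - 87*x - 54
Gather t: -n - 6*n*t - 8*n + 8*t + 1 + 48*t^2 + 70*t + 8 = -9*n + 48*t^2 + t*(78 - 6*n) + 9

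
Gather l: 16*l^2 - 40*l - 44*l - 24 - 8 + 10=16*l^2 - 84*l - 22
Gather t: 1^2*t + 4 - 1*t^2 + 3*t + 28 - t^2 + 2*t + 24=-2*t^2 + 6*t + 56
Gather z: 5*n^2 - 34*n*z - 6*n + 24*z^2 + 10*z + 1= 5*n^2 - 6*n + 24*z^2 + z*(10 - 34*n) + 1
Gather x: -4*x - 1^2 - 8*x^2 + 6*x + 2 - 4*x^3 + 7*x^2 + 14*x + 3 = -4*x^3 - x^2 + 16*x + 4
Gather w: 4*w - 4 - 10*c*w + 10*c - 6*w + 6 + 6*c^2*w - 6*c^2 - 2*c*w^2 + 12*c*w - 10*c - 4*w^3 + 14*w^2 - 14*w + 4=-6*c^2 - 4*w^3 + w^2*(14 - 2*c) + w*(6*c^2 + 2*c - 16) + 6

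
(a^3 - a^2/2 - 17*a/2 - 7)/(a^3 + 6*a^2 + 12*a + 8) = (2*a^2 - 5*a - 7)/(2*(a^2 + 4*a + 4))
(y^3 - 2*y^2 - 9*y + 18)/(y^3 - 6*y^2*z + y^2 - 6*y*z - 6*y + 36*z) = (y - 3)/(y - 6*z)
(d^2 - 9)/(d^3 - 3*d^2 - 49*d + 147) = (d + 3)/(d^2 - 49)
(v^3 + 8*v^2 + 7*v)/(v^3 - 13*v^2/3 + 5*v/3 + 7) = 3*v*(v + 7)/(3*v^2 - 16*v + 21)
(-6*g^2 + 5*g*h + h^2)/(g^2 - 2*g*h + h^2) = (-6*g - h)/(g - h)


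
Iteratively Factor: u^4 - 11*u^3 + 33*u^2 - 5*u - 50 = (u - 5)*(u^3 - 6*u^2 + 3*u + 10) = (u - 5)^2*(u^2 - u - 2) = (u - 5)^2*(u + 1)*(u - 2)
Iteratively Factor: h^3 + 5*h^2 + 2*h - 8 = (h - 1)*(h^2 + 6*h + 8) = (h - 1)*(h + 2)*(h + 4)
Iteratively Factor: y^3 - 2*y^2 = (y)*(y^2 - 2*y) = y*(y - 2)*(y)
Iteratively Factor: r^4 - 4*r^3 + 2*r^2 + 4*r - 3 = (r - 1)*(r^3 - 3*r^2 - r + 3) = (r - 3)*(r - 1)*(r^2 - 1) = (r - 3)*(r - 1)^2*(r + 1)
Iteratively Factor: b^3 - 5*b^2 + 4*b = (b - 1)*(b^2 - 4*b) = (b - 4)*(b - 1)*(b)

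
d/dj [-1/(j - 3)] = (j - 3)^(-2)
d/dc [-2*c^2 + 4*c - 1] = 4 - 4*c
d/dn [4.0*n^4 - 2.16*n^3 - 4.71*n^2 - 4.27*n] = 16.0*n^3 - 6.48*n^2 - 9.42*n - 4.27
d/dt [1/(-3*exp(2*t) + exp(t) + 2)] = (6*exp(t) - 1)*exp(t)/(-3*exp(2*t) + exp(t) + 2)^2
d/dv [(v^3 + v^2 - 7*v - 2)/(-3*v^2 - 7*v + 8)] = (-3*v^4 - 14*v^3 - 4*v^2 + 4*v - 70)/(9*v^4 + 42*v^3 + v^2 - 112*v + 64)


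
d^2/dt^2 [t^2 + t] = 2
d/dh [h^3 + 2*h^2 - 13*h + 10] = 3*h^2 + 4*h - 13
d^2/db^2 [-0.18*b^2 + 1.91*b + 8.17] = -0.360000000000000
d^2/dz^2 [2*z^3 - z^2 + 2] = 12*z - 2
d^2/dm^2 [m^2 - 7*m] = 2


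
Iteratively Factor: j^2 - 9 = (j - 3)*(j + 3)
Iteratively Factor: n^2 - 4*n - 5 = (n + 1)*(n - 5)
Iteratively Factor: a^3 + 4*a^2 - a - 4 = (a + 1)*(a^2 + 3*a - 4) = (a - 1)*(a + 1)*(a + 4)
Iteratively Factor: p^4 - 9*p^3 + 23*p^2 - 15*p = (p - 1)*(p^3 - 8*p^2 + 15*p) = p*(p - 1)*(p^2 - 8*p + 15) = p*(p - 3)*(p - 1)*(p - 5)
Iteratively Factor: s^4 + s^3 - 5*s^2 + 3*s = (s - 1)*(s^3 + 2*s^2 - 3*s) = s*(s - 1)*(s^2 + 2*s - 3) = s*(s - 1)*(s + 3)*(s - 1)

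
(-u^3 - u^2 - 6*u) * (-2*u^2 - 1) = 2*u^5 + 2*u^4 + 13*u^3 + u^2 + 6*u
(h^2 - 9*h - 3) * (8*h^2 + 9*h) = 8*h^4 - 63*h^3 - 105*h^2 - 27*h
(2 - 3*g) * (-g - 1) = 3*g^2 + g - 2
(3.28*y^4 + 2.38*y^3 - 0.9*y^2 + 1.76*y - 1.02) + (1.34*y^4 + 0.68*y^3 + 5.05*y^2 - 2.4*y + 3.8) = 4.62*y^4 + 3.06*y^3 + 4.15*y^2 - 0.64*y + 2.78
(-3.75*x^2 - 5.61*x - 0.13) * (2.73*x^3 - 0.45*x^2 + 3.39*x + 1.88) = -10.2375*x^5 - 13.6278*x^4 - 10.5429*x^3 - 26.0094*x^2 - 10.9875*x - 0.2444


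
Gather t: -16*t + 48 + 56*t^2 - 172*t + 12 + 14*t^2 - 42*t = 70*t^2 - 230*t + 60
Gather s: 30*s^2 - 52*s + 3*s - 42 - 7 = 30*s^2 - 49*s - 49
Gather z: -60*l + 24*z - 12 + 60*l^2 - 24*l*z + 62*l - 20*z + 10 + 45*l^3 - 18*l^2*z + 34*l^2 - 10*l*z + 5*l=45*l^3 + 94*l^2 + 7*l + z*(-18*l^2 - 34*l + 4) - 2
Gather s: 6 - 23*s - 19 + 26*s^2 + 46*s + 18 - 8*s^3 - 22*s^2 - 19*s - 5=-8*s^3 + 4*s^2 + 4*s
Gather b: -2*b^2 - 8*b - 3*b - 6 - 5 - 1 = -2*b^2 - 11*b - 12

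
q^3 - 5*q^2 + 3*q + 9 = (q - 3)^2*(q + 1)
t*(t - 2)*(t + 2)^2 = t^4 + 2*t^3 - 4*t^2 - 8*t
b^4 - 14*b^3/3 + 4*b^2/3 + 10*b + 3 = (b - 3)^2*(b + 1/3)*(b + 1)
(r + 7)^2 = r^2 + 14*r + 49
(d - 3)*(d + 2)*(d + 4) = d^3 + 3*d^2 - 10*d - 24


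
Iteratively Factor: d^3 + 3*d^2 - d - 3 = (d + 3)*(d^2 - 1) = (d - 1)*(d + 3)*(d + 1)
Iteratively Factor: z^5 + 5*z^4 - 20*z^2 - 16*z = (z + 4)*(z^4 + z^3 - 4*z^2 - 4*z) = (z - 2)*(z + 4)*(z^3 + 3*z^2 + 2*z) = (z - 2)*(z + 2)*(z + 4)*(z^2 + z) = z*(z - 2)*(z + 2)*(z + 4)*(z + 1)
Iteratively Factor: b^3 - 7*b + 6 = (b - 1)*(b^2 + b - 6) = (b - 1)*(b + 3)*(b - 2)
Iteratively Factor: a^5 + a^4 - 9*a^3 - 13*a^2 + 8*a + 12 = (a - 3)*(a^4 + 4*a^3 + 3*a^2 - 4*a - 4) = (a - 3)*(a - 1)*(a^3 + 5*a^2 + 8*a + 4) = (a - 3)*(a - 1)*(a + 2)*(a^2 + 3*a + 2) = (a - 3)*(a - 1)*(a + 2)^2*(a + 1)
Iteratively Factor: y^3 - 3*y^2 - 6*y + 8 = (y - 4)*(y^2 + y - 2) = (y - 4)*(y + 2)*(y - 1)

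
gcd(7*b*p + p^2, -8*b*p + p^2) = p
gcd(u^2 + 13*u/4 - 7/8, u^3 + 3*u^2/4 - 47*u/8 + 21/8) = 1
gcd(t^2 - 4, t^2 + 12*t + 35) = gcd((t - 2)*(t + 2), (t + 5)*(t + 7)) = 1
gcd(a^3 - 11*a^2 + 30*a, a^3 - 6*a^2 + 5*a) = a^2 - 5*a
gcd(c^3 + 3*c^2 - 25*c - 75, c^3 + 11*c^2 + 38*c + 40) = c + 5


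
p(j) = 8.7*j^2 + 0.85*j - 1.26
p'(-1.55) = -26.12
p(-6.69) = 382.43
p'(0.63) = 11.81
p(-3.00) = 74.49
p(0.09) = -1.11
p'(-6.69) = -115.56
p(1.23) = 12.95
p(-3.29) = 90.11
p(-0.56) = 0.99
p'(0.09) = 2.42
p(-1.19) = 10.05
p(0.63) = 2.73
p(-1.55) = 18.32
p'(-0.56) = -8.89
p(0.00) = -1.26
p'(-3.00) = -51.35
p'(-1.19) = -19.86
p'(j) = 17.4*j + 0.85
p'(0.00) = 0.85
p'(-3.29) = -56.40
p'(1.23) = 22.25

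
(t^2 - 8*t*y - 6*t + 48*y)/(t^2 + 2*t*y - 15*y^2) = (t^2 - 8*t*y - 6*t + 48*y)/(t^2 + 2*t*y - 15*y^2)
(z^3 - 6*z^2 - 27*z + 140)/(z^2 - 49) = (z^2 + z - 20)/(z + 7)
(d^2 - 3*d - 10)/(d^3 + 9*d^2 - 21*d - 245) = (d + 2)/(d^2 + 14*d + 49)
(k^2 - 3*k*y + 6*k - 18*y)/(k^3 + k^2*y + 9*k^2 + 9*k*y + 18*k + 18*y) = (k - 3*y)/(k^2 + k*y + 3*k + 3*y)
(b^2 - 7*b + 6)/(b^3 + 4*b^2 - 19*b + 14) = (b - 6)/(b^2 + 5*b - 14)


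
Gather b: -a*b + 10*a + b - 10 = 10*a + b*(1 - a) - 10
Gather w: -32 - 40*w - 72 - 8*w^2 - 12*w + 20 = -8*w^2 - 52*w - 84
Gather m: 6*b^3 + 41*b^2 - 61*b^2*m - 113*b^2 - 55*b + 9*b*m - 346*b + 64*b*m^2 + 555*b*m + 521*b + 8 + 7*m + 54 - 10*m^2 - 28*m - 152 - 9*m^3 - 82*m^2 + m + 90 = 6*b^3 - 72*b^2 + 120*b - 9*m^3 + m^2*(64*b - 92) + m*(-61*b^2 + 564*b - 20)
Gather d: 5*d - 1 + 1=5*d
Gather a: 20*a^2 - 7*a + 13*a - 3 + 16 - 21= 20*a^2 + 6*a - 8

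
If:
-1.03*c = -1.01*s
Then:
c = 0.980582524271845*s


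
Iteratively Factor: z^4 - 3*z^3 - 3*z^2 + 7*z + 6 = (z + 1)*(z^3 - 4*z^2 + z + 6) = (z - 2)*(z + 1)*(z^2 - 2*z - 3) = (z - 3)*(z - 2)*(z + 1)*(z + 1)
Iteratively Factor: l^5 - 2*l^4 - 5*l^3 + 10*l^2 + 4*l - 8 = (l + 1)*(l^4 - 3*l^3 - 2*l^2 + 12*l - 8) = (l - 2)*(l + 1)*(l^3 - l^2 - 4*l + 4) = (l - 2)^2*(l + 1)*(l^2 + l - 2) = (l - 2)^2*(l - 1)*(l + 1)*(l + 2)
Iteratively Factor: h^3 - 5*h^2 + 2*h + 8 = (h - 4)*(h^2 - h - 2) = (h - 4)*(h - 2)*(h + 1)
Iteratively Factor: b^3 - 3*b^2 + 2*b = (b - 1)*(b^2 - 2*b) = (b - 2)*(b - 1)*(b)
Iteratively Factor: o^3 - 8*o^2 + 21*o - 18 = (o - 3)*(o^2 - 5*o + 6) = (o - 3)^2*(o - 2)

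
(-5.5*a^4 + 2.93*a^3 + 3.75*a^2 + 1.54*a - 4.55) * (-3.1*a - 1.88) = 17.05*a^5 + 1.257*a^4 - 17.1334*a^3 - 11.824*a^2 + 11.2098*a + 8.554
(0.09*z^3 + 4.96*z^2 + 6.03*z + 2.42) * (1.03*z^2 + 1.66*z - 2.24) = 0.0927*z^5 + 5.2582*z^4 + 14.2429*z^3 + 1.392*z^2 - 9.49*z - 5.4208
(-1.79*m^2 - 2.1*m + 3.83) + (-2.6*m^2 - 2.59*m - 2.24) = -4.39*m^2 - 4.69*m + 1.59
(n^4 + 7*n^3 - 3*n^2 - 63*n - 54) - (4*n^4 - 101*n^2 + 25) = -3*n^4 + 7*n^3 + 98*n^2 - 63*n - 79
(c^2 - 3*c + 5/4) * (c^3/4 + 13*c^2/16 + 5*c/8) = c^5/4 + c^4/16 - 3*c^3/2 - 55*c^2/64 + 25*c/32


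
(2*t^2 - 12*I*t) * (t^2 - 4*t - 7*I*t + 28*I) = 2*t^4 - 8*t^3 - 26*I*t^3 - 84*t^2 + 104*I*t^2 + 336*t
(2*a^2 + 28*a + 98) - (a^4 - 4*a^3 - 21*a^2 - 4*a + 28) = -a^4 + 4*a^3 + 23*a^2 + 32*a + 70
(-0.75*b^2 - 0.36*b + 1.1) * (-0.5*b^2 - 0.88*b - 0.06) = 0.375*b^4 + 0.84*b^3 - 0.1882*b^2 - 0.9464*b - 0.066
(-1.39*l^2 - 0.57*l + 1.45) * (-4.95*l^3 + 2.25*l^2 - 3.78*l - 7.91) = 6.8805*l^5 - 0.306*l^4 - 3.2058*l^3 + 16.412*l^2 - 0.972300000000001*l - 11.4695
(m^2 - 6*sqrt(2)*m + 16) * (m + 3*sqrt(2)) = m^3 - 3*sqrt(2)*m^2 - 20*m + 48*sqrt(2)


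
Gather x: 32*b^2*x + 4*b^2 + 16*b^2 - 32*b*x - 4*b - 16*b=20*b^2 - 20*b + x*(32*b^2 - 32*b)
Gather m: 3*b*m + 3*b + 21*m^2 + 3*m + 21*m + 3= 3*b + 21*m^2 + m*(3*b + 24) + 3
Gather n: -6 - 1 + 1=-6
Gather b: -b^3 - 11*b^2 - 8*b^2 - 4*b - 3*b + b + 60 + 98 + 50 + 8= -b^3 - 19*b^2 - 6*b + 216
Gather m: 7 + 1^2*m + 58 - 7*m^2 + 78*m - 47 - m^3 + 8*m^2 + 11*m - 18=-m^3 + m^2 + 90*m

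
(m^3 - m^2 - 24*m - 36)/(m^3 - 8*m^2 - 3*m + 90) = (m + 2)/(m - 5)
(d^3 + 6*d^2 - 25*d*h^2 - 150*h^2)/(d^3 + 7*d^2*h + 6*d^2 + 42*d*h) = (d^2 - 25*h^2)/(d*(d + 7*h))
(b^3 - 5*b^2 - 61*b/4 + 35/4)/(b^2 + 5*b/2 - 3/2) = (2*b^2 - 9*b - 35)/(2*(b + 3))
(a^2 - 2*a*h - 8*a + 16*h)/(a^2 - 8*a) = (a - 2*h)/a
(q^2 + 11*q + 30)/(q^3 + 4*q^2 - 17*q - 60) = (q + 6)/(q^2 - q - 12)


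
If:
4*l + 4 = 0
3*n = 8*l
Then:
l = -1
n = -8/3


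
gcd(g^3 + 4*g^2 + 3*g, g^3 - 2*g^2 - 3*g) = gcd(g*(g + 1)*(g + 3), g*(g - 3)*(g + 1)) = g^2 + g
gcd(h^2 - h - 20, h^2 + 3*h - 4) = h + 4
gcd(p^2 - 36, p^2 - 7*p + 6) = p - 6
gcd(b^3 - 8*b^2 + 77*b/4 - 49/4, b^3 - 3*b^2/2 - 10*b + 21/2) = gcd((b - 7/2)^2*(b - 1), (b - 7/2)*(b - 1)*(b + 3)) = b^2 - 9*b/2 + 7/2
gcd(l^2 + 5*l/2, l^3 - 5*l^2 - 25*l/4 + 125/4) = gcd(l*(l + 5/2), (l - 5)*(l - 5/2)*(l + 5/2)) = l + 5/2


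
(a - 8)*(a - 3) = a^2 - 11*a + 24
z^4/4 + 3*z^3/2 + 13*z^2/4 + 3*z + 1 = (z/4 + 1/4)*(z + 1)*(z + 2)^2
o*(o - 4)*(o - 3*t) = o^3 - 3*o^2*t - 4*o^2 + 12*o*t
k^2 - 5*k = k*(k - 5)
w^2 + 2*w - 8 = (w - 2)*(w + 4)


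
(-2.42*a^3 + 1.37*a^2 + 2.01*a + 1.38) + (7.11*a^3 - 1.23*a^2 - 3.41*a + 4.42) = 4.69*a^3 + 0.14*a^2 - 1.4*a + 5.8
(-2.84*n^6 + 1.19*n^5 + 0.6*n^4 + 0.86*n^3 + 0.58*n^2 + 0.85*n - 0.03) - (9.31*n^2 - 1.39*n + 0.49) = -2.84*n^6 + 1.19*n^5 + 0.6*n^4 + 0.86*n^3 - 8.73*n^2 + 2.24*n - 0.52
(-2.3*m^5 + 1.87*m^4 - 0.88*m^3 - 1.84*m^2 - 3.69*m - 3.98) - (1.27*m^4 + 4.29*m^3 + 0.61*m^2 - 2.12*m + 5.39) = -2.3*m^5 + 0.6*m^4 - 5.17*m^3 - 2.45*m^2 - 1.57*m - 9.37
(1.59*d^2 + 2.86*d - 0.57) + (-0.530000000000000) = 1.59*d^2 + 2.86*d - 1.1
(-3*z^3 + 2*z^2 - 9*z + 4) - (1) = -3*z^3 + 2*z^2 - 9*z + 3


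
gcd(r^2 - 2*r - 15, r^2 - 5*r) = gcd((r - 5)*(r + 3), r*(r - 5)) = r - 5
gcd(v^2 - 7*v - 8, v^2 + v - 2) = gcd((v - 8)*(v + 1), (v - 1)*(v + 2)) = 1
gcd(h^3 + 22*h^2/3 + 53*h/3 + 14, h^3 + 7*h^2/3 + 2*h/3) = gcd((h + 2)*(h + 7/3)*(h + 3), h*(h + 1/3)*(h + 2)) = h + 2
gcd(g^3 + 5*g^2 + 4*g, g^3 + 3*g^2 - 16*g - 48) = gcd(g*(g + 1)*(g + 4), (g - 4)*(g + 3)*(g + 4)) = g + 4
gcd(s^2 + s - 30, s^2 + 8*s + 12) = s + 6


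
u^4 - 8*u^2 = u^2*(u - 2*sqrt(2))*(u + 2*sqrt(2))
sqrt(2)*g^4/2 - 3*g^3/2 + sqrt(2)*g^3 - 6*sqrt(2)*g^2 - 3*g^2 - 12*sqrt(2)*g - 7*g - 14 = (g - 7*sqrt(2)/2)*(g + sqrt(2))^2*(sqrt(2)*g/2 + sqrt(2))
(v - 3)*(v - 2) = v^2 - 5*v + 6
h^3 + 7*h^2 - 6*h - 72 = (h - 3)*(h + 4)*(h + 6)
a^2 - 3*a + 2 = (a - 2)*(a - 1)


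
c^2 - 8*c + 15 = (c - 5)*(c - 3)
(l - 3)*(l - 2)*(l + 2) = l^3 - 3*l^2 - 4*l + 12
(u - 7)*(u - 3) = u^2 - 10*u + 21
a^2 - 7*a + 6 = (a - 6)*(a - 1)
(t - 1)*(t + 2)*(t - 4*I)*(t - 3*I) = t^4 + t^3 - 7*I*t^3 - 14*t^2 - 7*I*t^2 - 12*t + 14*I*t + 24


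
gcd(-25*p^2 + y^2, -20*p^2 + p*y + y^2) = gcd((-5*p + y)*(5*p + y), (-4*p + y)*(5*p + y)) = 5*p + y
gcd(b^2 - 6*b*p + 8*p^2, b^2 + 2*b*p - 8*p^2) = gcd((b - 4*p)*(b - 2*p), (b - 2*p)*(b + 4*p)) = -b + 2*p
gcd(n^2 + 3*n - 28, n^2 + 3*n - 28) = n^2 + 3*n - 28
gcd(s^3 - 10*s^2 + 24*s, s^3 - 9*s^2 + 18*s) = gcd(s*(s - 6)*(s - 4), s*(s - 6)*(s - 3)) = s^2 - 6*s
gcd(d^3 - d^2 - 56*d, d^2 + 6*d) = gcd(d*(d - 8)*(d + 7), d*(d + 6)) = d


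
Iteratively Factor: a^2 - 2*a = (a)*(a - 2)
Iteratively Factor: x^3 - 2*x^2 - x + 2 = (x - 1)*(x^2 - x - 2) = (x - 1)*(x + 1)*(x - 2)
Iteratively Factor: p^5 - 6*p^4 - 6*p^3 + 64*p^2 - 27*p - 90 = (p + 3)*(p^4 - 9*p^3 + 21*p^2 + p - 30) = (p + 1)*(p + 3)*(p^3 - 10*p^2 + 31*p - 30) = (p - 3)*(p + 1)*(p + 3)*(p^2 - 7*p + 10) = (p - 3)*(p - 2)*(p + 1)*(p + 3)*(p - 5)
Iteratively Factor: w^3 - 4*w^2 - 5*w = (w)*(w^2 - 4*w - 5) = w*(w - 5)*(w + 1)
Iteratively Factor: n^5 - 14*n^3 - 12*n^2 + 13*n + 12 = (n - 4)*(n^4 + 4*n^3 + 2*n^2 - 4*n - 3) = (n - 4)*(n + 3)*(n^3 + n^2 - n - 1) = (n - 4)*(n - 1)*(n + 3)*(n^2 + 2*n + 1) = (n - 4)*(n - 1)*(n + 1)*(n + 3)*(n + 1)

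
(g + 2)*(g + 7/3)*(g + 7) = g^3 + 34*g^2/3 + 35*g + 98/3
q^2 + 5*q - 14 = (q - 2)*(q + 7)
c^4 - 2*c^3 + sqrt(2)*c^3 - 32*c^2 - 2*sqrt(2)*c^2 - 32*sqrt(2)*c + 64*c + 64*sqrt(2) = (c - 2)*(c - 4*sqrt(2))*(c + sqrt(2))*(c + 4*sqrt(2))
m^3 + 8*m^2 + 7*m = m*(m + 1)*(m + 7)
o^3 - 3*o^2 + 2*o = o*(o - 2)*(o - 1)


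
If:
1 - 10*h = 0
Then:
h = 1/10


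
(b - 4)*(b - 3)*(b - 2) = b^3 - 9*b^2 + 26*b - 24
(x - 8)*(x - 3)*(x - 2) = x^3 - 13*x^2 + 46*x - 48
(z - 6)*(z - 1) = z^2 - 7*z + 6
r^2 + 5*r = r*(r + 5)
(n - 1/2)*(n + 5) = n^2 + 9*n/2 - 5/2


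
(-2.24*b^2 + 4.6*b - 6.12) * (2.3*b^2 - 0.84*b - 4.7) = -5.152*b^4 + 12.4616*b^3 - 7.412*b^2 - 16.4792*b + 28.764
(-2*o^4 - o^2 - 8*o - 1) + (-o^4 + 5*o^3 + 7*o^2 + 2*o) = -3*o^4 + 5*o^3 + 6*o^2 - 6*o - 1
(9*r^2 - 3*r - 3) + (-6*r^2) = 3*r^2 - 3*r - 3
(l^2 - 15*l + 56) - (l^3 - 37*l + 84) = -l^3 + l^2 + 22*l - 28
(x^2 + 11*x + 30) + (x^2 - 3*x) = 2*x^2 + 8*x + 30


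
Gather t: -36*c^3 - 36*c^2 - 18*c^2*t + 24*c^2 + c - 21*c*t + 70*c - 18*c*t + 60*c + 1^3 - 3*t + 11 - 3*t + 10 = -36*c^3 - 12*c^2 + 131*c + t*(-18*c^2 - 39*c - 6) + 22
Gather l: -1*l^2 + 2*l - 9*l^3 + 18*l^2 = -9*l^3 + 17*l^2 + 2*l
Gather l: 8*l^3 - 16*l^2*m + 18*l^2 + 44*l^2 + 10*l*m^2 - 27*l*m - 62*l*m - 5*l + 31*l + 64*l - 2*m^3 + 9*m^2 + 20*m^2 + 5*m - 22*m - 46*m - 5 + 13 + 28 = 8*l^3 + l^2*(62 - 16*m) + l*(10*m^2 - 89*m + 90) - 2*m^3 + 29*m^2 - 63*m + 36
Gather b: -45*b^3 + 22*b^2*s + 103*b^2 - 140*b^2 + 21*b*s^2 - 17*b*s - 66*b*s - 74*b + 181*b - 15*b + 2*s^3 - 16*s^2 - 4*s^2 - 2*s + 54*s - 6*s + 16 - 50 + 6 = -45*b^3 + b^2*(22*s - 37) + b*(21*s^2 - 83*s + 92) + 2*s^3 - 20*s^2 + 46*s - 28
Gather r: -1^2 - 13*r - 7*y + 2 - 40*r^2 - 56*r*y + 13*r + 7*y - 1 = -40*r^2 - 56*r*y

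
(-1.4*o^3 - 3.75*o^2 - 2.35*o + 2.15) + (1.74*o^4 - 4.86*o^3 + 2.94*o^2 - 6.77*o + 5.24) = 1.74*o^4 - 6.26*o^3 - 0.81*o^2 - 9.12*o + 7.39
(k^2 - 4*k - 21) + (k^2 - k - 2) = 2*k^2 - 5*k - 23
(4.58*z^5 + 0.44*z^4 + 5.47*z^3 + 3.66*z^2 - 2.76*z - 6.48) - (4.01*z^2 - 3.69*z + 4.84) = 4.58*z^5 + 0.44*z^4 + 5.47*z^3 - 0.35*z^2 + 0.93*z - 11.32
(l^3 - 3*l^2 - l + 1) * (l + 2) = l^4 - l^3 - 7*l^2 - l + 2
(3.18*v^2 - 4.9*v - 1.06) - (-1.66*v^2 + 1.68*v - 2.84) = 4.84*v^2 - 6.58*v + 1.78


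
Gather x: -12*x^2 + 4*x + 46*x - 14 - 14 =-12*x^2 + 50*x - 28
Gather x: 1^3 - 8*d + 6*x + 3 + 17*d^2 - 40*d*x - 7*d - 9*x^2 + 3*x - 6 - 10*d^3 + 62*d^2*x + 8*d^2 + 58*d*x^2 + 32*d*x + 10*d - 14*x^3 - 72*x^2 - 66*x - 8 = -10*d^3 + 25*d^2 - 5*d - 14*x^3 + x^2*(58*d - 81) + x*(62*d^2 - 8*d - 57) - 10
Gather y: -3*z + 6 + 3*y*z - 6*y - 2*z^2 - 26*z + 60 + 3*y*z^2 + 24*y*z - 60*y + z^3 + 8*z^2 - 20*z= y*(3*z^2 + 27*z - 66) + z^3 + 6*z^2 - 49*z + 66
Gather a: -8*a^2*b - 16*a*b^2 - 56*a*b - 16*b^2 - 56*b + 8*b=-8*a^2*b + a*(-16*b^2 - 56*b) - 16*b^2 - 48*b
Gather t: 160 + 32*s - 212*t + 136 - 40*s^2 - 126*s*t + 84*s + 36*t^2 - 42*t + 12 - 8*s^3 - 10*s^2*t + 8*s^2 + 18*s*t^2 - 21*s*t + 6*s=-8*s^3 - 32*s^2 + 122*s + t^2*(18*s + 36) + t*(-10*s^2 - 147*s - 254) + 308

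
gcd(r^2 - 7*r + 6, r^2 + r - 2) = r - 1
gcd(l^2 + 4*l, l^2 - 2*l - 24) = l + 4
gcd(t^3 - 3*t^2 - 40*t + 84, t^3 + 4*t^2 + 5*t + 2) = 1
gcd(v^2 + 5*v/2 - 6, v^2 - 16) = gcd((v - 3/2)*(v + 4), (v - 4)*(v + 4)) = v + 4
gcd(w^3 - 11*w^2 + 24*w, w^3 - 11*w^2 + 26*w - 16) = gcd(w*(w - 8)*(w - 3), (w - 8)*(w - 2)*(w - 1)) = w - 8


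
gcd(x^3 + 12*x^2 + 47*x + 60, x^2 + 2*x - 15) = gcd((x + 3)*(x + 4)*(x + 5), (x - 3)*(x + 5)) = x + 5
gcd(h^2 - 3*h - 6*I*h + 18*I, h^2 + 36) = h - 6*I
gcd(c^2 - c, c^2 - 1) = c - 1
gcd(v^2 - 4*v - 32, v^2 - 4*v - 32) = v^2 - 4*v - 32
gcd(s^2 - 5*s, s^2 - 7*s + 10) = s - 5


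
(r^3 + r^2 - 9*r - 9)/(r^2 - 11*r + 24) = (r^2 + 4*r + 3)/(r - 8)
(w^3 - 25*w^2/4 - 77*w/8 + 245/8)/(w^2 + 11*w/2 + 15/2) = (4*w^2 - 35*w + 49)/(4*(w + 3))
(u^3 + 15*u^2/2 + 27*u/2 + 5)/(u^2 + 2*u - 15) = (u^2 + 5*u/2 + 1)/(u - 3)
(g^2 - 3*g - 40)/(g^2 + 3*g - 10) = (g - 8)/(g - 2)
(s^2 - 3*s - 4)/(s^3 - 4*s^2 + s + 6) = (s - 4)/(s^2 - 5*s + 6)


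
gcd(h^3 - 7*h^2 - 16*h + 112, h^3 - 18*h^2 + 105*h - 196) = h^2 - 11*h + 28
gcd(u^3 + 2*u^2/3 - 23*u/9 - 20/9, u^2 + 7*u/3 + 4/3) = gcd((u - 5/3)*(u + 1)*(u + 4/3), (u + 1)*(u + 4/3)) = u^2 + 7*u/3 + 4/3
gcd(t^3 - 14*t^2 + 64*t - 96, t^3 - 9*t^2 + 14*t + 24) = t^2 - 10*t + 24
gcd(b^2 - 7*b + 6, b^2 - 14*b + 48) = b - 6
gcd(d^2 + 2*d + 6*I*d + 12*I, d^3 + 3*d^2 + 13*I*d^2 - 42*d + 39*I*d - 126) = d + 6*I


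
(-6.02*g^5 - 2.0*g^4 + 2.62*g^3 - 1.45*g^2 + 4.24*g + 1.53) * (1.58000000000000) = -9.5116*g^5 - 3.16*g^4 + 4.1396*g^3 - 2.291*g^2 + 6.6992*g + 2.4174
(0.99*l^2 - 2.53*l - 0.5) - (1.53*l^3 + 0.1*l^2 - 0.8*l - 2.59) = -1.53*l^3 + 0.89*l^2 - 1.73*l + 2.09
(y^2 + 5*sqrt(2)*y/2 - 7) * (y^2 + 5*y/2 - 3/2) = y^4 + 5*y^3/2 + 5*sqrt(2)*y^3/2 - 17*y^2/2 + 25*sqrt(2)*y^2/4 - 35*y/2 - 15*sqrt(2)*y/4 + 21/2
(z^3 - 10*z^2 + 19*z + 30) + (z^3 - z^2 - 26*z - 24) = 2*z^3 - 11*z^2 - 7*z + 6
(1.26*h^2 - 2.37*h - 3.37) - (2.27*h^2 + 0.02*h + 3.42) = -1.01*h^2 - 2.39*h - 6.79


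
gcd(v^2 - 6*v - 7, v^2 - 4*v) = 1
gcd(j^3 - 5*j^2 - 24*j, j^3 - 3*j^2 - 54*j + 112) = j - 8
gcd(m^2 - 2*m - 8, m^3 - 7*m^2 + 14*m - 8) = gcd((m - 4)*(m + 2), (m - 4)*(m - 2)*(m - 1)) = m - 4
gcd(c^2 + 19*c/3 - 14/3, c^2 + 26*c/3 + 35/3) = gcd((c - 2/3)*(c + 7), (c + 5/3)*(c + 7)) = c + 7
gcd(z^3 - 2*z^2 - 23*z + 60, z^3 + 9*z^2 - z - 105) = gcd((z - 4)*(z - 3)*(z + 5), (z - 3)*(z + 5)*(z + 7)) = z^2 + 2*z - 15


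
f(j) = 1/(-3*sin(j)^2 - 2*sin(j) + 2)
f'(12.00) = -0.21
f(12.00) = 0.45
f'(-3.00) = -0.23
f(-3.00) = 0.45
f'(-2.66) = 0.13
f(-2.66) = 0.44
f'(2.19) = -1.53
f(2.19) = -0.62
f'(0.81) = 4.19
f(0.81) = -0.98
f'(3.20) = -0.37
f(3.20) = 0.47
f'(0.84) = 3.25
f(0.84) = -0.87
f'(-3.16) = -0.55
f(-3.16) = 0.51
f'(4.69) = 0.09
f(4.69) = 1.00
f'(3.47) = -0.01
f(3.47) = 0.43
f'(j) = (6*sin(j)*cos(j) + 2*cos(j))/(-3*sin(j)^2 - 2*sin(j) + 2)^2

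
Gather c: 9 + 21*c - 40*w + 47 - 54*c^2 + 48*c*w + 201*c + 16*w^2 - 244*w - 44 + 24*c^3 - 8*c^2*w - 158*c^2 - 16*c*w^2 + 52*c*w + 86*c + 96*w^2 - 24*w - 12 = 24*c^3 + c^2*(-8*w - 212) + c*(-16*w^2 + 100*w + 308) + 112*w^2 - 308*w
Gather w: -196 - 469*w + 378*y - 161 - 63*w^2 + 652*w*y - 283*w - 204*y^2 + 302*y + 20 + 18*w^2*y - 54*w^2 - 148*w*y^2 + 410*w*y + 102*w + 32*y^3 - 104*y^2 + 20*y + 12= w^2*(18*y - 117) + w*(-148*y^2 + 1062*y - 650) + 32*y^3 - 308*y^2 + 700*y - 325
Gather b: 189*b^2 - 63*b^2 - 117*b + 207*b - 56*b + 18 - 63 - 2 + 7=126*b^2 + 34*b - 40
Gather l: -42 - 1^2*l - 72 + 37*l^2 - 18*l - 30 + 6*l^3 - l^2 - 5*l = 6*l^3 + 36*l^2 - 24*l - 144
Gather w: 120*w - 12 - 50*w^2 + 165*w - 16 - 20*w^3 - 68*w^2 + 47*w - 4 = -20*w^3 - 118*w^2 + 332*w - 32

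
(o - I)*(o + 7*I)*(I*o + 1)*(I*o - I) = -o^4 + o^3 - 5*I*o^3 - 13*o^2 + 5*I*o^2 + 13*o + 7*I*o - 7*I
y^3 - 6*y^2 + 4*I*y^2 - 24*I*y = y*(y - 6)*(y + 4*I)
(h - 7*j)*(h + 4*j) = h^2 - 3*h*j - 28*j^2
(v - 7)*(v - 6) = v^2 - 13*v + 42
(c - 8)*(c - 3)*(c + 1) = c^3 - 10*c^2 + 13*c + 24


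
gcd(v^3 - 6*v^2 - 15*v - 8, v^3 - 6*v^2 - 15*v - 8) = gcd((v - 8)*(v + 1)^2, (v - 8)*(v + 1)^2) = v^3 - 6*v^2 - 15*v - 8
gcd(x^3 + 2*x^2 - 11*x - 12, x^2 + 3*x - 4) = x + 4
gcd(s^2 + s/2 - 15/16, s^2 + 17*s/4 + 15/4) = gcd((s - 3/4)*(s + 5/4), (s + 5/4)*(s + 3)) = s + 5/4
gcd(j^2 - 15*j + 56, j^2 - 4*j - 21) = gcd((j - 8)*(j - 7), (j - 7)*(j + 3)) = j - 7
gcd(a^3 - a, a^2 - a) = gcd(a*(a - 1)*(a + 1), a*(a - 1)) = a^2 - a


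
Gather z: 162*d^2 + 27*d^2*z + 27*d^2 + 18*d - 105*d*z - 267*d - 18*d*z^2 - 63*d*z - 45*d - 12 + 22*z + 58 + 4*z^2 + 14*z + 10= 189*d^2 - 294*d + z^2*(4 - 18*d) + z*(27*d^2 - 168*d + 36) + 56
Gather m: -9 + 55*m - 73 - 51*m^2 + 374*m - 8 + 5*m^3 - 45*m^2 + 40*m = 5*m^3 - 96*m^2 + 469*m - 90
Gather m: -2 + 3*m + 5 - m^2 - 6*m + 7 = -m^2 - 3*m + 10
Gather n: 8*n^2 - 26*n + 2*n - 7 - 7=8*n^2 - 24*n - 14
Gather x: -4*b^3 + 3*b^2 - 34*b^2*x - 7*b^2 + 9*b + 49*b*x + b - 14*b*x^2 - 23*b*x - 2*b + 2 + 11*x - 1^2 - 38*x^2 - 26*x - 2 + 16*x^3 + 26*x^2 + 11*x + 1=-4*b^3 - 4*b^2 + 8*b + 16*x^3 + x^2*(-14*b - 12) + x*(-34*b^2 + 26*b - 4)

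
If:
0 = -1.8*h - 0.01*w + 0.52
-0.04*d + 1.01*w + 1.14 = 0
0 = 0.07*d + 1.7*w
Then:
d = 13.97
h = 0.29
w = -0.58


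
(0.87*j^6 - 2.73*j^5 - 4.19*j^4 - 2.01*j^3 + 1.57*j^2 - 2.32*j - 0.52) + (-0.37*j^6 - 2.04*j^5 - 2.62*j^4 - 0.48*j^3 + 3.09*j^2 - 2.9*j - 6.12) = 0.5*j^6 - 4.77*j^5 - 6.81*j^4 - 2.49*j^3 + 4.66*j^2 - 5.22*j - 6.64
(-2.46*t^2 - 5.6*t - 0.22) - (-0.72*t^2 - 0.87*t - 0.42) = -1.74*t^2 - 4.73*t + 0.2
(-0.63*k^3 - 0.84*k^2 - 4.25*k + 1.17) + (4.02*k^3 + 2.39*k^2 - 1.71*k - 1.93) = 3.39*k^3 + 1.55*k^2 - 5.96*k - 0.76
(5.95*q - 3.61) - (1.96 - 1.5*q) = 7.45*q - 5.57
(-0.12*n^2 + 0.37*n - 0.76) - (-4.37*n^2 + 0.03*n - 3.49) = 4.25*n^2 + 0.34*n + 2.73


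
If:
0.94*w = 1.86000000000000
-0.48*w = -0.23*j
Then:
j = 4.13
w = 1.98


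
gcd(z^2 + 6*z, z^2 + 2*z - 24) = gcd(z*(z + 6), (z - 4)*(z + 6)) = z + 6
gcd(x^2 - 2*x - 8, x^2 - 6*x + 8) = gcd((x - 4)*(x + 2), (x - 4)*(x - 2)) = x - 4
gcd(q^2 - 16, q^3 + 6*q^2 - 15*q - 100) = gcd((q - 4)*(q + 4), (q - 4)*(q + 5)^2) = q - 4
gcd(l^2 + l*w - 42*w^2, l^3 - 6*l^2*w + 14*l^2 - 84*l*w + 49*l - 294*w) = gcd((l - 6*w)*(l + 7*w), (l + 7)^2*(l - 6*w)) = -l + 6*w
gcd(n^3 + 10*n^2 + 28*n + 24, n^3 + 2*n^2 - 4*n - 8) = n^2 + 4*n + 4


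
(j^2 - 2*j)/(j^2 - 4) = j/(j + 2)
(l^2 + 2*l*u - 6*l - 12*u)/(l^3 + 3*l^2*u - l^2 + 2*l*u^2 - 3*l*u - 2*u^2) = (l - 6)/(l^2 + l*u - l - u)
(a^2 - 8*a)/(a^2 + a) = (a - 8)/(a + 1)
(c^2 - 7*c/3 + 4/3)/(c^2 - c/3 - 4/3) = (c - 1)/(c + 1)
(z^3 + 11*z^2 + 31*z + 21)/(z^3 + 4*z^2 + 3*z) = (z + 7)/z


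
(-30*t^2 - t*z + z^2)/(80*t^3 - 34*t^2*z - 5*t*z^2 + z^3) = (-6*t + z)/(16*t^2 - 10*t*z + z^2)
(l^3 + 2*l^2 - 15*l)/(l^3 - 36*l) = (l^2 + 2*l - 15)/(l^2 - 36)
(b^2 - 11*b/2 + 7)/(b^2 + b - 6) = (b - 7/2)/(b + 3)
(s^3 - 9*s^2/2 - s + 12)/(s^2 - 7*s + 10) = (s^2 - 5*s/2 - 6)/(s - 5)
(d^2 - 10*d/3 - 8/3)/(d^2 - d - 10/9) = 3*(d - 4)/(3*d - 5)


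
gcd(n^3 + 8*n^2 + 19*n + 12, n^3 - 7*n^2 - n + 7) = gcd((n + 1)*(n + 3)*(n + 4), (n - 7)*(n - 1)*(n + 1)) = n + 1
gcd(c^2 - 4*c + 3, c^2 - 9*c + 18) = c - 3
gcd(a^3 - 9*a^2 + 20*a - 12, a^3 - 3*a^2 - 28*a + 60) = a^2 - 8*a + 12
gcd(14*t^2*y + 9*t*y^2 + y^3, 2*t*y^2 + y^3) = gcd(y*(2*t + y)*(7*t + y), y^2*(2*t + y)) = 2*t*y + y^2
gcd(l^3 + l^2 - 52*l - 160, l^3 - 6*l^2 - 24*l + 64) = l^2 - 4*l - 32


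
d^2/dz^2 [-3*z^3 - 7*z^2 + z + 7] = -18*z - 14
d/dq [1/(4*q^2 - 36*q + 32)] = (9 - 2*q)/(4*(q^2 - 9*q + 8)^2)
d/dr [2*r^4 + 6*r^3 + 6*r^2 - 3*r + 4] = 8*r^3 + 18*r^2 + 12*r - 3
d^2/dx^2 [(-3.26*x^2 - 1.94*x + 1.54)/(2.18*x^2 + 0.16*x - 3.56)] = (1.4210854715202e-14*x^4 - 16.165136*x^3 - 107.889072*x^2 - 87.1128*x - 60.859808)/(10.360232*x^6 + 2.281152*x^5 - 50.588208*x^4 - 7.446272*x^3 + 82.611936*x^2 + 6.083328*x - 45.118016)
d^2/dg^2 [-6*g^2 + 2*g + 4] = -12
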